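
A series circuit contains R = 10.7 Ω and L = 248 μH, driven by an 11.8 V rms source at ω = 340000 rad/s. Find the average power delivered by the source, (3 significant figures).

X_L = ωL = 84.3 Ω
Z = 10.7 + j84.3 Ω
|Z| = √(10.7² + 84.3²) = 85.0 Ω
∠Z = arctan(84.3/10.7) = 82.8°
I = V/|Z| = 139 mA
P = VI cos φ = 11.8 × 0.139 × cos(82.8°) = 206 mW

206 mW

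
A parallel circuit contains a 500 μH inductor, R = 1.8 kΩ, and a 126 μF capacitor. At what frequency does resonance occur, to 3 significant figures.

634 Hz

ω₀ = 1/√(LC) = 1/√(0.0005 × 0.000126) = 3984 rad/s
f₀ = ω₀/(2π) = 634 Hz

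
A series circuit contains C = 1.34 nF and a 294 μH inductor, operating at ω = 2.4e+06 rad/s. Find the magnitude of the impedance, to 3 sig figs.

X_L = ωL = 706 Ω
X_C = 1/(ωC) = 311 Ω
Net reactance X = X_L − X_C = 395 Ω
Z = j395 Ω
|Z| = √(0² + 395²) = 395 Ω

395 Ω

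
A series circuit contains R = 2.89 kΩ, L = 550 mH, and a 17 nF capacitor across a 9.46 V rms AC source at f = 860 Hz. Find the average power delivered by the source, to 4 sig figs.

ω = 2πf = 5404 rad/s
X_L = ωL = 2972 Ω
X_C = 1/(ωC) = 10890 Ω
Net reactance X = X_L − X_C = -7914 Ω
Z = 2890 − j7914 Ω
|Z| = √(2890² + 7914²) = 8425 Ω
∠Z = arctan(-7914/2890) = -69.94°
I = V/|Z| = 1.123 mA
P = VI cos φ = 9.46 × 0.001123 × cos(-69.94°) = 3.643 mW

3.643 mW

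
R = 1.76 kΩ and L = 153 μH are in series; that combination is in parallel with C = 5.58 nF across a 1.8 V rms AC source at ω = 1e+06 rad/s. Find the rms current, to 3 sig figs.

X_L = ωL = 153 Ω
X_C = 1/(ωC) = 179 Ω
Branch 1 (R+jX_L): Z₁ = 1760 + j153 Ω, |Z₁| = 1770 Ω
Branch 2 (−jX_C): Z₂ = −j179 Ω
Parallel: Z = Z₁Z₂/(Z₁+Z₂), |Z| = 180 Ω, ∠Z = -84.2°
I = V/|Z| = 1.8/180 = 10.0 mA

10.0 mA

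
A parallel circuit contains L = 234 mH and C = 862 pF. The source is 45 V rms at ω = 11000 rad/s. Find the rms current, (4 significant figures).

17.06 mA

X_L = ωL = 2574 Ω
X_C = 1/(ωC) = 105500 Ω
Parallel: admittances add. Y = 1/(jωL) + jωC
Y = (0 − j0.0003790) S
|Y| = 0.0003790 S → |Z| = 1/|Y| = 2638 Ω, ∠Z = −∠Y = 90.00°
I = V/|Z| = 45/2638 = 17.06 mA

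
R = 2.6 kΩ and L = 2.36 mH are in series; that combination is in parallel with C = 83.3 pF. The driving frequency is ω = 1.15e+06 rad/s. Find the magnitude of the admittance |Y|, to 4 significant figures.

207.7 μS

X_L = ωL = 2714 Ω
X_C = 1/(ωC) = 10440 Ω
Branch 1 (R+jX_L): Z₁ = 2600 + j2714 Ω, |Z₁| = 3758 Ω
Branch 2 (−jX_C): Z₂ = −j10440 Ω
Parallel: Z = Z₁Z₂/(Z₁+Z₂), |Z| = 4814 Ω, ∠Z = 27.63°
|Y| = 1/|Z| = 207.7 μS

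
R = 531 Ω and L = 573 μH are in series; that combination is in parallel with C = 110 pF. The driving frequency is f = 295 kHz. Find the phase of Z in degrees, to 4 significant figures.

55.57°

ω = 2πf = 1.854e+06 rad/s
X_L = ωL = 1062 Ω
X_C = 1/(ωC) = 4905 Ω
Branch 1 (R+jX_L): Z₁ = 531.0 + j1062 Ω, |Z₁| = 1187 Ω
Branch 2 (−jX_C): Z₂ = −j4905 Ω
Parallel: Z = Z₁Z₂/(Z₁+Z₂), |Z| = 1501 Ω, ∠Z = 55.57°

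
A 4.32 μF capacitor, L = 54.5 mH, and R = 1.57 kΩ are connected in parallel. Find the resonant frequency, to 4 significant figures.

ω₀ = 1/√(LC) = 1/√(0.0545 × 4.32e-06) = 2061 rad/s
f₀ = ω₀/(2π) = 328.0 Hz

328.0 Hz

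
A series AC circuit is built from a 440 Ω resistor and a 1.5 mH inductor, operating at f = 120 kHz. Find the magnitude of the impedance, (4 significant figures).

1214 Ω

ω = 2πf = 754000 rad/s
X_L = ωL = 1131 Ω
Z = 440.0 + j1131 Ω
|Z| = √(440.0² + 1131²) = 1214 Ω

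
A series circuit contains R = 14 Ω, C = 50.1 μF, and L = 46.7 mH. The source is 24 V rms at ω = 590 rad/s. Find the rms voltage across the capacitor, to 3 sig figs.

X_L = ωL = 27.6 Ω
X_C = 1/(ωC) = 33.8 Ω
Net reactance X = X_L − X_C = -6.28 Ω
Z = 14.0 − j6.28 Ω
|Z| = √(14.0² + 6.28²) = 15.3 Ω
I = V/|Z| = 1.56 A
V_C = I·|Z_C| = 1.56 × 33.8 = 52.9 V

52.9 V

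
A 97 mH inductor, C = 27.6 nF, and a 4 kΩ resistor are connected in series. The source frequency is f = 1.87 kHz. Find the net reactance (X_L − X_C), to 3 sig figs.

-1940 Ω

ω = 2πf = 11750 rad/s
X_L = ωL = 1140 Ω
X_C = 1/(ωC) = 3080 Ω
X = 1140 − 3080 = -1940 Ω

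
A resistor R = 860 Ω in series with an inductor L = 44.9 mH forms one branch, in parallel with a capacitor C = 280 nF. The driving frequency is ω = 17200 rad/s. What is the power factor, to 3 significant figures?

X_L = ωL = 772 Ω
X_C = 1/(ωC) = 208 Ω
Branch 1 (R+jX_L): Z₁ = 860 + j772 Ω, |Z₁| = 1160 Ω
Branch 2 (−jX_C): Z₂ = −j208 Ω
Parallel: Z = Z₁Z₂/(Z₁+Z₂), |Z| = 233 Ω, ∠Z = -81.4°
cos φ = cos(-81.4°) = 0.150

0.150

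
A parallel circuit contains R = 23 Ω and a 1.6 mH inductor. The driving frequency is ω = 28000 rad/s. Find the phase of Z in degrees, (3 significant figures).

X_L = ωL = 44.8 Ω
Parallel: admittances add. Y = 1/R + 1/(jωL)
Y = (0.0435 − j0.0223) S
|Y| = 0.0489 S → |Z| = 1/|Y| = 20.5 Ω, ∠Z = −∠Y = 27.2°

27.2°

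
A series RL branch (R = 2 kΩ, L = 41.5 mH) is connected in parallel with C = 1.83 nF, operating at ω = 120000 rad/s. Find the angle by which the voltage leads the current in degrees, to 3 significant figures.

X_L = ωL = 4980 Ω
X_C = 1/(ωC) = 4550 Ω
Branch 1 (R+jX_L): Z₁ = 2000 + j4980 Ω, |Z₁| = 5370 Ω
Branch 2 (−jX_C): Z₂ = −j4550 Ω
Parallel: Z = Z₁Z₂/(Z₁+Z₂), |Z| = 12000 Ω, ∠Z = -33.9°

-33.9°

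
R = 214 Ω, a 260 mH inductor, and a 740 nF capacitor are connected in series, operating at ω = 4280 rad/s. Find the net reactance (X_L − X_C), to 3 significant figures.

797 Ω

X_L = ωL = 1110 Ω
X_C = 1/(ωC) = 316 Ω
X = 1110 − 316 = 797 Ω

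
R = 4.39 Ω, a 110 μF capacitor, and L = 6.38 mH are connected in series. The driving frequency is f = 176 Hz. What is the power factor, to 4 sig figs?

ω = 2πf = 1106 rad/s
X_L = ωL = 7.055 Ω
X_C = 1/(ωC) = 8.221 Ω
Net reactance X = X_L − X_C = -1.166 Ω
Z = 4.390 − j1.166 Ω
|Z| = √(4.390² + 1.166²) = 4.542 Ω
∠Z = arctan(-1.166/4.390) = -14.87°
cos φ = cos(-14.87°) = 0.9665

0.9665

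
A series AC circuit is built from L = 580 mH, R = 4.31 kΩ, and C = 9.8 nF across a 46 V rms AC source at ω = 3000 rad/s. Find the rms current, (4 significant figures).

X_L = ωL = 1740 Ω
X_C = 1/(ωC) = 34010 Ω
Net reactance X = X_L − X_C = -32270 Ω
Z = 4310 − j32270 Ω
|Z| = √(4310² + 32270²) = 32560 Ω
I = V/|Z| = 46/32560 = 1.413 mA

1.413 mA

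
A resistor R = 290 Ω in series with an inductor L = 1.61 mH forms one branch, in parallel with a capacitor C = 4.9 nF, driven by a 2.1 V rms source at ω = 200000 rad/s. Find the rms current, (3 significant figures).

3.59 mA

X_L = ωL = 322 Ω
X_C = 1/(ωC) = 1020 Ω
Branch 1 (R+jX_L): Z₁ = 290 + j322 Ω, |Z₁| = 433 Ω
Branch 2 (−jX_C): Z₂ = −j1020 Ω
Parallel: Z = Z₁Z₂/(Z₁+Z₂), |Z| = 585 Ω, ∠Z = 25.4°
I = V/|Z| = 2.1/585 = 3.59 mA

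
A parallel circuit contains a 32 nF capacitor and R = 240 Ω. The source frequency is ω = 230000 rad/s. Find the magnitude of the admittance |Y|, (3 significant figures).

8.46 mS

X_C = 1/(ωC) = 136 Ω
Parallel: admittances add. Y = 1/R + jωC
Y = (0.00417 + j0.00736) S
|Y| = 0.00846 S → |Z| = 1/|Y| = 118 Ω, ∠Z = −∠Y = -60.5°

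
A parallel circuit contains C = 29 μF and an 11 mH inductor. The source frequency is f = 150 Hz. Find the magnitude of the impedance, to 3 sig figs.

ω = 2πf = 942.5 rad/s
X_L = ωL = 10.4 Ω
X_C = 1/(ωC) = 36.6 Ω
Parallel: admittances add. Y = 1/(jωL) + jωC
Y = (0 − j0.0691) S
|Y| = 0.0691 S → |Z| = 1/|Y| = 14.5 Ω, ∠Z = −∠Y = 90.0°

14.5 Ω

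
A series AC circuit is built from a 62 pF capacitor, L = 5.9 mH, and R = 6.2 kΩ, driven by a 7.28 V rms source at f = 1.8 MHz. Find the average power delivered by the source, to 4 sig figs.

ω = 2πf = 1.131e+07 rad/s
X_L = ωL = 66730 Ω
X_C = 1/(ωC) = 1426 Ω
Net reactance X = X_L − X_C = 65300 Ω
Z = 6200 + j65300 Ω
|Z| = √(6200² + 65300²) = 65590 Ω
∠Z = arctan(65300/6200) = 84.58°
I = V/|Z| = 111.0 μA
P = VI cos φ = 7.28 × 0.0001110 × cos(84.58°) = 76.37 μW

76.37 μW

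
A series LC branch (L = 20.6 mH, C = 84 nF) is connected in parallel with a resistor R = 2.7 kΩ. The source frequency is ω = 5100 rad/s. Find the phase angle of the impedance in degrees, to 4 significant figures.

X_L = ωL = 105.1 Ω
X_C = 1/(ωC) = 2334 Ω
Branch 1: Z₁ = R = 2700 Ω
Branch 2 (series LC): Z₂ = j(X_L − X_C) = −j2229 Ω
Parallel: Z = Z₁Z₂/(Z₁+Z₂), |Z| = 1719 Ω, ∠Z = -50.46°

-50.46°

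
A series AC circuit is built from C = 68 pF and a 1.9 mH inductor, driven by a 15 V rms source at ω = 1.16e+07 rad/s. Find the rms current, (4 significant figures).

X_L = ωL = 22040 Ω
X_C = 1/(ωC) = 1268 Ω
Net reactance X = X_L − X_C = 20770 Ω
Z = j20770 Ω
|Z| = √(0² + 20770²) = 20770 Ω
I = V/|Z| = 15/20770 = 722.1 μA

722.1 μA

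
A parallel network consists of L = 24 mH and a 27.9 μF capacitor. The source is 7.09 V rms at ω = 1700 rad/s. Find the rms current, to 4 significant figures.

X_L = ωL = 40.80 Ω
X_C = 1/(ωC) = 21.08 Ω
Parallel: admittances add. Y = 1/(jωL) + jωC
Y = (0 + j0.02292) S
|Y| = 0.02292 S → |Z| = 1/|Y| = 43.63 Ω, ∠Z = −∠Y = -90.00°
I = V/|Z| = 7.09/43.63 = 162.5 mA

162.5 mA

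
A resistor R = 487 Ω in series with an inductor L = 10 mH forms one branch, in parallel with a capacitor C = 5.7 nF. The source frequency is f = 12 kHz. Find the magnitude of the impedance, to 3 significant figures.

1270 Ω

ω = 2πf = 75400 rad/s
X_L = ωL = 754 Ω
X_C = 1/(ωC) = 2330 Ω
Branch 1 (R+jX_L): Z₁ = 487 + j754 Ω, |Z₁| = 898 Ω
Branch 2 (−jX_C): Z₂ = −j2330 Ω
Parallel: Z = Z₁Z₂/(Z₁+Z₂), |Z| = 1270 Ω, ∠Z = 39.9°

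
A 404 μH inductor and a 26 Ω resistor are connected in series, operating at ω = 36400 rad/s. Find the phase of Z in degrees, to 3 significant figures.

X_L = ωL = 14.7 Ω
Z = 26.0 + j14.7 Ω
|Z| = √(26.0² + 14.7²) = 29.9 Ω
∠Z = arctan(14.7/26.0) = 29.5°

29.5°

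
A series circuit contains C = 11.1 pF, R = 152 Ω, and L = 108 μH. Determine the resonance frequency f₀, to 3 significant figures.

ω₀ = 1/√(LC) = 1/√(0.000108 × 1.11e-11) = 2.888e+07 rad/s
f₀ = ω₀/(2π) = 4.60 MHz

4.60 MHz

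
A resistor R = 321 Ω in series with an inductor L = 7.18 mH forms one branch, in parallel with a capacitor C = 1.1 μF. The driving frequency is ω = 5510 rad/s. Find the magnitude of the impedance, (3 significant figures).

155 Ω

X_L = ωL = 39.6 Ω
X_C = 1/(ωC) = 165 Ω
Branch 1 (R+jX_L): Z₁ = 321 + j39.6 Ω, |Z₁| = 323 Ω
Branch 2 (−jX_C): Z₂ = −j165 Ω
Parallel: Z = Z₁Z₂/(Z₁+Z₂), |Z| = 155 Ω, ∠Z = -61.6°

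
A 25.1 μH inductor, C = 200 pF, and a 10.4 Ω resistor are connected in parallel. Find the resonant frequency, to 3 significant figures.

ω₀ = 1/√(LC) = 1/√(2.51e-05 × 2e-10) = 1.411e+07 rad/s
f₀ = ω₀/(2π) = 2.25 MHz

2.25 MHz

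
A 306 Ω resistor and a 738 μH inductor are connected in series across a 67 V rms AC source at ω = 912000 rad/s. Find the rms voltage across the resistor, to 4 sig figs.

X_L = ωL = 673.1 Ω
Z = 306.0 + j673.1 Ω
|Z| = √(306.0² + 673.1²) = 739.4 Ω
I = V/|Z| = 90.62 mA
V_R = I·|Z_R| = 0.09062 × 306.0 = 27.73 V

27.73 V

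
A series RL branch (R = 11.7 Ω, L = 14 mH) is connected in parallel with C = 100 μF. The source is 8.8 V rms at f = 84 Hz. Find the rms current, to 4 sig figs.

552.0 mA

ω = 2πf = 527.8 rad/s
X_L = ωL = 7.389 Ω
X_C = 1/(ωC) = 18.95 Ω
Branch 1 (R+jX_L): Z₁ = 11.70 + j7.389 Ω, |Z₁| = 13.84 Ω
Branch 2 (−jX_C): Z₂ = −j18.95 Ω
Parallel: Z = Z₁Z₂/(Z₁+Z₂), |Z| = 15.94 Ω, ∠Z = -13.08°
I = V/|Z| = 8.8/15.94 = 552.0 mA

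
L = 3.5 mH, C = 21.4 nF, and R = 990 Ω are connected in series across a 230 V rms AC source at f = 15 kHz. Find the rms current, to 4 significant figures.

ω = 2πf = 94250 rad/s
X_L = ωL = 329.9 Ω
X_C = 1/(ωC) = 495.8 Ω
Net reactance X = X_L − X_C = -165.9 Ω
Z = 990.0 − j165.9 Ω
|Z| = √(990.0² + 165.9²) = 1004 Ω
I = V/|Z| = 230/1004 = 229.1 mA

229.1 mA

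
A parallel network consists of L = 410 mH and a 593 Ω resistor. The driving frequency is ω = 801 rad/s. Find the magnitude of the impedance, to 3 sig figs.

287 Ω

X_L = ωL = 328 Ω
Parallel: admittances add. Y = 1/R + 1/(jωL)
Y = (0.00169 − j0.00304) S
|Y| = 0.00348 S → |Z| = 1/|Y| = 287 Ω, ∠Z = −∠Y = 61.0°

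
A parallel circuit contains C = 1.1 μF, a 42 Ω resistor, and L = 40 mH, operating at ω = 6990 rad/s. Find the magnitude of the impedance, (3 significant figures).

X_L = ωL = 280 Ω
X_C = 1/(ωC) = 130 Ω
Parallel: admittances add. Y = 1/R + 1/(jωL) + jωC
Y = (0.0238 + j0.00411) S
|Y| = 0.0242 S → |Z| = 1/|Y| = 41.4 Ω, ∠Z = −∠Y = -9.80°

41.4 Ω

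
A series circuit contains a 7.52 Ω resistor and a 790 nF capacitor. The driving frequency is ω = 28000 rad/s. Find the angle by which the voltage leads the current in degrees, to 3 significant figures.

-80.6°

X_C = 1/(ωC) = 45.2 Ω
Z = 7.52 − j45.2 Ω
|Z| = √(7.52² + 45.2²) = 45.8 Ω
∠Z = arctan(-45.2/7.52) = -80.6°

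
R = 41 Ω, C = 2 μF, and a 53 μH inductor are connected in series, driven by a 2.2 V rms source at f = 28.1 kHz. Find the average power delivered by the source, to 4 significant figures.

115.1 mW

ω = 2πf = 176600 rad/s
X_L = ωL = 9.358 Ω
X_C = 1/(ωC) = 2.832 Ω
Net reactance X = X_L − X_C = 6.526 Ω
Z = 41.00 + j6.526 Ω
|Z| = √(41.00² + 6.526²) = 41.52 Ω
∠Z = arctan(6.526/41.00) = 9.043°
I = V/|Z| = 52.99 mA
P = VI cos φ = 2.2 × 0.05299 × cos(9.043°) = 115.1 mW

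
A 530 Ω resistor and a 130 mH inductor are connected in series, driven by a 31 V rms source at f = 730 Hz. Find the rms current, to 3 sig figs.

38.9 mA

ω = 2πf = 4587 rad/s
X_L = ωL = 596 Ω
Z = 530 + j596 Ω
|Z| = √(530² + 596²) = 798 Ω
I = V/|Z| = 31/798 = 38.9 mA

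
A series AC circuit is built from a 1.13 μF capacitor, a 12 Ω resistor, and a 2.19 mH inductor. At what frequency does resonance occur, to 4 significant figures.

ω₀ = 1/√(LC) = 1/√(0.00219 × 1.13e-06) = 20100 rad/s
f₀ = ω₀/(2π) = 3.199 kHz

3.199 kHz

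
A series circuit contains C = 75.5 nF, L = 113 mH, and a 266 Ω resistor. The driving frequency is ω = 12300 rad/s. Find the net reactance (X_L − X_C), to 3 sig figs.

313 Ω

X_L = ωL = 1390 Ω
X_C = 1/(ωC) = 1080 Ω
X = 1390 − 1080 = 313 Ω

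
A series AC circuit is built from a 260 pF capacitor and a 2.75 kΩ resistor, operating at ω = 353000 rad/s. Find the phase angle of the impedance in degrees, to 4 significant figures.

-75.83°

X_C = 1/(ωC) = 10900 Ω
Z = 2750 − j10900 Ω
|Z| = √(2750² + 10900²) = 11240 Ω
∠Z = arctan(-10900/2750) = -75.83°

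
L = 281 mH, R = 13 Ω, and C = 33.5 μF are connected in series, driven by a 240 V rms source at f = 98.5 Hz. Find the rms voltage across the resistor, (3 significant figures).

ω = 2πf = 618.9 rad/s
X_L = ωL = 174 Ω
X_C = 1/(ωC) = 48.2 Ω
Net reactance X = X_L − X_C = 126 Ω
Z = 13.0 + j126 Ω
|Z| = √(13.0² + 126²) = 126 Ω
I = V/|Z| = 1.90 A
V_R = I·|Z_R| = 1.90 × 13.0 = 24.7 V

24.7 V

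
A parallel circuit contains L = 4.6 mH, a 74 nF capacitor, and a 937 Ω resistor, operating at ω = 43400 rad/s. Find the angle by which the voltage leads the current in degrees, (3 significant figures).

59.3°

X_L = ωL = 200 Ω
X_C = 1/(ωC) = 311 Ω
Parallel: admittances add. Y = 1/R + 1/(jωL) + jωC
Y = (0.00107 − j0.00180) S
|Y| = 0.00209 S → |Z| = 1/|Y| = 478 Ω, ∠Z = −∠Y = 59.3°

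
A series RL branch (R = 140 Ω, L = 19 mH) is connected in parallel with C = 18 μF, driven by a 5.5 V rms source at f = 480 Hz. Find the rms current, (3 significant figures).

287 mA

ω = 2πf = 3016 rad/s
X_L = ωL = 57.3 Ω
X_C = 1/(ωC) = 18.4 Ω
Branch 1 (R+jX_L): Z₁ = 140 + j57.3 Ω, |Z₁| = 151 Ω
Branch 2 (−jX_C): Z₂ = −j18.4 Ω
Parallel: Z = Z₁Z₂/(Z₁+Z₂), |Z| = 19.2 Ω, ∠Z = -83.3°
I = V/|Z| = 5.5/19.2 = 287 mA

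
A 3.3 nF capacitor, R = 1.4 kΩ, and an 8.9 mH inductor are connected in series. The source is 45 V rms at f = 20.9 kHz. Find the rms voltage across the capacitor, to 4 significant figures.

57.54 V

ω = 2πf = 131300 rad/s
X_L = ωL = 1169 Ω
X_C = 1/(ωC) = 2308 Ω
Net reactance X = X_L − X_C = -1139 Ω
Z = 1400 − j1139 Ω
|Z| = √(1400² + 1139²) = 1805 Ω
I = V/|Z| = 24.93 mA
V_C = I·|Z_C| = 0.02493 × 2308 = 57.54 V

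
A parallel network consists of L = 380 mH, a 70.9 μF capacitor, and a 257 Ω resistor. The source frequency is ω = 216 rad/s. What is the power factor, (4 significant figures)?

0.7791

X_L = ωL = 82.08 Ω
X_C = 1/(ωC) = 65.30 Ω
Parallel: admittances add. Y = 1/R + 1/(jωL) + jωC
Y = (0.003891 + j0.003131) S
|Y| = 0.004994 S → |Z| = 1/|Y| = 200.2 Ω, ∠Z = −∠Y = -38.82°
cos φ = cos(-38.82°) = 0.7791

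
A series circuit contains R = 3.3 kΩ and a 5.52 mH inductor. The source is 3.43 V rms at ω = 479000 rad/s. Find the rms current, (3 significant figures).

811 μA

X_L = ωL = 2640 Ω
Z = 3300 + j2640 Ω
|Z| = √(3300² + 2640²) = 4230 Ω
I = V/|Z| = 3.43/4230 = 811 μA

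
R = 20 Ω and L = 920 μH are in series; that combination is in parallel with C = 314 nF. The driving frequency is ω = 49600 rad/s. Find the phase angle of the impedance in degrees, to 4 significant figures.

19.22°

X_L = ωL = 45.63 Ω
X_C = 1/(ωC) = 64.21 Ω
Branch 1 (R+jX_L): Z₁ = 20.00 + j45.63 Ω, |Z₁| = 49.82 Ω
Branch 2 (−jX_C): Z₂ = −j64.21 Ω
Parallel: Z = Z₁Z₂/(Z₁+Z₂), |Z| = 117.2 Ω, ∠Z = 19.22°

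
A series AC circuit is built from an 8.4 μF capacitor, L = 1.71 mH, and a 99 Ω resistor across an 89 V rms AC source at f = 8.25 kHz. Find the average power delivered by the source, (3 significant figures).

45.4 W

ω = 2πf = 51840 rad/s
X_L = ωL = 88.6 Ω
X_C = 1/(ωC) = 2.30 Ω
Net reactance X = X_L − X_C = 86.3 Ω
Z = 99.0 + j86.3 Ω
|Z| = √(99.0² + 86.3²) = 131 Ω
∠Z = arctan(86.3/99.0) = 41.1°
I = V/|Z| = 678 mA
P = VI cos φ = 89 × 0.678 × cos(41.1°) = 45.4 W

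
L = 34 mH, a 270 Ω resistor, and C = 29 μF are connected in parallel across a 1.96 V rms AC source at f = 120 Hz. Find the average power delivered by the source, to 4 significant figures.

14.23 mW

ω = 2πf = 754.0 rad/s
X_L = ωL = 25.64 Ω
X_C = 1/(ωC) = 45.73 Ω
Parallel: admittances add. Y = 1/R + 1/(jωL) + jωC
Y = (0.003704 − j0.01714) S
|Y| = 0.01754 S → |Z| = 1/|Y| = 57.02 Ω, ∠Z = −∠Y = 77.81°
I = V/|Z| = 34.38 mA
P = VI cos φ = 1.96 × 0.03438 × cos(77.81°) = 14.23 mW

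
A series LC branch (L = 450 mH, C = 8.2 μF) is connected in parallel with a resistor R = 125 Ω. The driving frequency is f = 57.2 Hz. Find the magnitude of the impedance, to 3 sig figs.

102 Ω

ω = 2πf = 359.4 rad/s
X_L = ωL = 162 Ω
X_C = 1/(ωC) = 339 Ω
Branch 1: Z₁ = R = 125 Ω
Branch 2 (series LC): Z₂ = j(X_L − X_C) = −j178 Ω
Parallel: Z = Z₁Z₂/(Z₁+Z₂), |Z| = 102 Ω, ∠Z = -35.1°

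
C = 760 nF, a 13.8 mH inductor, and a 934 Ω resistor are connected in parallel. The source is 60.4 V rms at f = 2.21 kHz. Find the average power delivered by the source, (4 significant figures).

3.906 W

ω = 2πf = 13890 rad/s
X_L = ωL = 191.6 Ω
X_C = 1/(ωC) = 94.76 Ω
Parallel: admittances add. Y = 1/R + 1/(jωL) + jωC
Y = (0.001071 + j0.005335) S
|Y| = 0.005441 S → |Z| = 1/|Y| = 183.8 Ω, ∠Z = −∠Y = -78.65°
I = V/|Z| = 328.6 mA
P = VI cos φ = 60.4 × 0.3286 × cos(-78.65°) = 3.906 W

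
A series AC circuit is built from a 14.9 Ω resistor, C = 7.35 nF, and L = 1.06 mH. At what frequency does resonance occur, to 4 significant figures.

ω₀ = 1/√(LC) = 1/√(0.00106 × 7.35e-09) = 358300 rad/s
f₀ = ω₀/(2π) = 57.02 kHz

57.02 kHz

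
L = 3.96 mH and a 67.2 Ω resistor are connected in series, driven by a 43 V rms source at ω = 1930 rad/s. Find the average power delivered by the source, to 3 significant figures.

27.2 W

X_L = ωL = 7.64 Ω
Z = 67.2 + j7.64 Ω
|Z| = √(67.2² + 7.64²) = 67.6 Ω
∠Z = arctan(7.64/67.2) = 6.49°
I = V/|Z| = 636 mA
P = VI cos φ = 43 × 0.636 × cos(6.49°) = 27.2 W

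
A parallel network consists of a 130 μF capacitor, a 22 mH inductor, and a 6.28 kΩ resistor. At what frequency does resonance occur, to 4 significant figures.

94.11 Hz

ω₀ = 1/√(LC) = 1/√(0.022 × 0.00013) = 591.3 rad/s
f₀ = ω₀/(2π) = 94.11 Hz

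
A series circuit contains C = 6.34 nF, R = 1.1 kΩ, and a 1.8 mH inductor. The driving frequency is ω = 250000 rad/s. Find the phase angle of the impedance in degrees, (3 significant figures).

-9.34°

X_L = ωL = 450 Ω
X_C = 1/(ωC) = 631 Ω
Net reactance X = X_L − X_C = -181 Ω
Z = 1100 − j181 Ω
|Z| = √(1100² + 181²) = 1110 Ω
∠Z = arctan(-181/1100) = -9.34°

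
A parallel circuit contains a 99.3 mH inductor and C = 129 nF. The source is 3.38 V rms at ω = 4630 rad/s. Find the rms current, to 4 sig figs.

5.333 mA

X_L = ωL = 459.8 Ω
X_C = 1/(ωC) = 1674 Ω
Parallel: admittances add. Y = 1/(jωL) + jωC
Y = (0 − j0.001578) S
|Y| = 0.001578 S → |Z| = 1/|Y| = 633.8 Ω, ∠Z = −∠Y = 90.00°
I = V/|Z| = 3.38/633.8 = 5.333 mA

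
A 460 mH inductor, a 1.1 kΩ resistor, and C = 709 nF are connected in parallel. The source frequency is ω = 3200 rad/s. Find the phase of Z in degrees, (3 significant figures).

-60.2°

X_L = ωL = 1470 Ω
X_C = 1/(ωC) = 441 Ω
Parallel: admittances add. Y = 1/R + 1/(jωL) + jωC
Y = (0.000909 + j0.00159) S
|Y| = 0.00183 S → |Z| = 1/|Y| = 546 Ω, ∠Z = −∠Y = -60.2°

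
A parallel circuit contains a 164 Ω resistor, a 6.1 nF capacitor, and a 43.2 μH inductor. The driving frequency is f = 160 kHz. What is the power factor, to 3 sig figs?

0.340

ω = 2πf = 1.005e+06 rad/s
X_L = ωL = 43.4 Ω
X_C = 1/(ωC) = 163 Ω
Parallel: admittances add. Y = 1/R + 1/(jωL) + jωC
Y = (0.00610 − j0.0169) S
|Y| = 0.0180 S → |Z| = 1/|Y| = 55.7 Ω, ∠Z = −∠Y = 70.2°
cos φ = cos(70.2°) = 0.340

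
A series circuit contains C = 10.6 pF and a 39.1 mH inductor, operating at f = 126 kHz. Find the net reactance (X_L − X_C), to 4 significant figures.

-88210 Ω

ω = 2πf = 791700 rad/s
X_L = ωL = 30950 Ω
X_C = 1/(ωC) = 119200 Ω
X = 30950 − 119200 = -88210 Ω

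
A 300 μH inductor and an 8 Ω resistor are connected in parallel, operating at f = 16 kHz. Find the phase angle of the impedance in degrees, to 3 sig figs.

ω = 2πf = 100500 rad/s
X_L = ωL = 30.2 Ω
Parallel: admittances add. Y = 1/R + 1/(jωL)
Y = (0.125 − j0.0332) S
|Y| = 0.129 S → |Z| = 1/|Y| = 7.73 Ω, ∠Z = −∠Y = 14.9°

14.9°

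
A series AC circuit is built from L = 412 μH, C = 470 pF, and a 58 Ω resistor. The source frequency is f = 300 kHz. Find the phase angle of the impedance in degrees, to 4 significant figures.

ω = 2πf = 1.885e+06 rad/s
X_L = ωL = 776.6 Ω
X_C = 1/(ωC) = 1129 Ω
Net reactance X = X_L − X_C = -352.2 Ω
Z = 58.00 − j352.2 Ω
|Z| = √(58.00² + 352.2²) = 356.9 Ω
∠Z = arctan(-352.2/58.00) = -80.65°

-80.65°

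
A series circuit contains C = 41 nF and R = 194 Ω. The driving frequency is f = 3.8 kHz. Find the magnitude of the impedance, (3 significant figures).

1040 Ω

ω = 2πf = 23880 rad/s
X_C = 1/(ωC) = 1020 Ω
Z = 194 − j1020 Ω
|Z| = √(194² + 1020²) = 1040 Ω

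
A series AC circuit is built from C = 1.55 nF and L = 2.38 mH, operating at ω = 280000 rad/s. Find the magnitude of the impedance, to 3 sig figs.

1640 Ω

X_L = ωL = 666 Ω
X_C = 1/(ωC) = 2300 Ω
Net reactance X = X_L − X_C = -1640 Ω
Z = − j1640 Ω
|Z| = √(0² + 1640²) = 1640 Ω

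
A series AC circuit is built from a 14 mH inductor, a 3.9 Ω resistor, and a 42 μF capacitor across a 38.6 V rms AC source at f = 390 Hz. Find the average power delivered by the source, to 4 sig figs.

ω = 2πf = 2450 rad/s
X_L = ωL = 34.31 Ω
X_C = 1/(ωC) = 9.716 Ω
Net reactance X = X_L − X_C = 24.59 Ω
Z = 3.900 + j24.59 Ω
|Z| = √(3.900² + 24.59²) = 24.90 Ω
∠Z = arctan(24.59/3.900) = 80.99°
I = V/|Z| = 1.550 A
P = VI cos φ = 38.6 × 1.550 × cos(80.99°) = 9.374 W

9.374 W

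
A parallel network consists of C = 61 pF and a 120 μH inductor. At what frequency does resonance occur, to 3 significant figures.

1.86 MHz

ω₀ = 1/√(LC) = 1/√(0.00012 × 6.1e-11) = 1.169e+07 rad/s
f₀ = ω₀/(2π) = 1.86 MHz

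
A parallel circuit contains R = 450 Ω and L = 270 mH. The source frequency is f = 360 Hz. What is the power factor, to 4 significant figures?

ω = 2πf = 2262 rad/s
X_L = ωL = 610.7 Ω
Parallel: admittances add. Y = 1/R + 1/(jωL)
Y = (0.002222 − j0.001637) S
|Y| = 0.002760 S → |Z| = 1/|Y| = 362.3 Ω, ∠Z = −∠Y = 36.38°
cos φ = cos(36.38°) = 0.8051

0.8051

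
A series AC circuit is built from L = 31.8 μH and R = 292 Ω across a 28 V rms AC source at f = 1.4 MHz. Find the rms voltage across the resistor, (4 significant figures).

ω = 2πf = 8.796e+06 rad/s
X_L = ωL = 279.7 Ω
Z = 292.0 + j279.7 Ω
|Z| = √(292.0² + 279.7²) = 404.4 Ω
I = V/|Z| = 69.24 mA
V_R = I·|Z_R| = 0.06924 × 292.0 = 20.22 V

20.22 V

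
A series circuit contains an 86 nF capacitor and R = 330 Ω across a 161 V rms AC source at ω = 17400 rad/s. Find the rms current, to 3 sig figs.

216 mA

X_C = 1/(ωC) = 668 Ω
Z = 330 − j668 Ω
|Z| = √(330² + 668²) = 745 Ω
I = V/|Z| = 161/745 = 216 mA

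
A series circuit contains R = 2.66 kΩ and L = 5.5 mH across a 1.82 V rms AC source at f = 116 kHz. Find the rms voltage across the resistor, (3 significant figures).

1.01 V

ω = 2πf = 728800 rad/s
X_L = ωL = 4010 Ω
Z = 2660 + j4010 Ω
|Z| = √(2660² + 4010²) = 4810 Ω
I = V/|Z| = 378 μA
V_R = I·|Z_R| = 0.000378 × 2660 = 1.01 V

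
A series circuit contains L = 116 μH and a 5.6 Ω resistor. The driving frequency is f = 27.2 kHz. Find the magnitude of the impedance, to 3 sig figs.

ω = 2πf = 170900 rad/s
X_L = ωL = 19.8 Ω
Z = 5.60 + j19.8 Ω
|Z| = √(5.60² + 19.8²) = 20.6 Ω

20.6 Ω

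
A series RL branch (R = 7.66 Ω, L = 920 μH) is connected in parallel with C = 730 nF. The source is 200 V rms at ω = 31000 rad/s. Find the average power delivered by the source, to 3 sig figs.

X_L = ωL = 28.5 Ω
X_C = 1/(ωC) = 44.2 Ω
Branch 1 (R+jX_L): Z₁ = 7.66 + j28.5 Ω, |Z₁| = 29.5 Ω
Branch 2 (−jX_C): Z₂ = −j44.2 Ω
Parallel: Z = Z₁Z₂/(Z₁+Z₂), |Z| = 74.8 Ω, ∠Z = 48.9°
I = V/|Z| = 2.67 A
P = VI cos φ = 200 × 2.67 × cos(48.9°) = 351 W

351 W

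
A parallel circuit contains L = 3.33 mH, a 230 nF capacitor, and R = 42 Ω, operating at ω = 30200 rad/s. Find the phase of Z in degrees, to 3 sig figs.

7.18°

X_L = ωL = 101 Ω
X_C = 1/(ωC) = 144 Ω
Parallel: admittances add. Y = 1/R + 1/(jωL) + jωC
Y = (0.0238 − j0.00300) S
|Y| = 0.0240 S → |Z| = 1/|Y| = 41.7 Ω, ∠Z = −∠Y = 7.18°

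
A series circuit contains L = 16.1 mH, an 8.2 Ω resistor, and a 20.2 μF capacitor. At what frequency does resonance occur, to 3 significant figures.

ω₀ = 1/√(LC) = 1/√(0.0161 × 2.02e-05) = 1754 rad/s
f₀ = ω₀/(2π) = 279 Hz

279 Hz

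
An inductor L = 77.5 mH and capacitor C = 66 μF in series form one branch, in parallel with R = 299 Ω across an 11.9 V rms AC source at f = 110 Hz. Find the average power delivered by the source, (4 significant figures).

473.6 mW

ω = 2πf = 691.2 rad/s
X_L = ωL = 53.56 Ω
X_C = 1/(ωC) = 21.92 Ω
Branch 1: Z₁ = R = 299.0 Ω
Branch 2 (series LC): Z₂ = j(X_L − X_C) = j31.64 Ω
Parallel: Z = Z₁Z₂/(Z₁+Z₂), |Z| = 31.47 Ω, ∠Z = 83.96°
I = V/|Z| = 378.2 mA
P = VI cos φ = 11.9 × 0.3782 × cos(83.96°) = 473.6 mW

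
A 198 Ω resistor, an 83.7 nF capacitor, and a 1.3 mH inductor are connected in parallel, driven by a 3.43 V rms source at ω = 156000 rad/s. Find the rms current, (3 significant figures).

X_L = ωL = 203 Ω
X_C = 1/(ωC) = 76.6 Ω
Parallel: admittances add. Y = 1/R + 1/(jωL) + jωC
Y = (0.00505 + j0.00813) S
|Y| = 0.00957 S → |Z| = 1/|Y| = 105 Ω, ∠Z = −∠Y = -58.1°
I = V/|Z| = 3.43/105 = 32.8 mA

32.8 mA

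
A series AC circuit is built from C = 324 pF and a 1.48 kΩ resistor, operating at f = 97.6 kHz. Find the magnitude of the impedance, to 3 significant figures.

ω = 2πf = 613200 rad/s
X_C = 1/(ωC) = 5030 Ω
Z = 1480 − j5030 Ω
|Z| = √(1480² + 5030²) = 5250 Ω

5250 Ω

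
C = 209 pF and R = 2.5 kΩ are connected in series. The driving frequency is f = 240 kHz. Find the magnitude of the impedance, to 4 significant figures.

4040 Ω

ω = 2πf = 1.508e+06 rad/s
X_C = 1/(ωC) = 3173 Ω
Z = 2500 − j3173 Ω
|Z| = √(2500² + 3173²) = 4040 Ω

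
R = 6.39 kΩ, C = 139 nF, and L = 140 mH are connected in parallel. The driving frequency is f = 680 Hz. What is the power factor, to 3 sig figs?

0.144

ω = 2πf = 4273 rad/s
X_L = ωL = 598 Ω
X_C = 1/(ωC) = 1680 Ω
Parallel: admittances add. Y = 1/R + 1/(jωL) + jωC
Y = (0.000156 − j0.00108) S
|Y| = 0.00109 S → |Z| = 1/|Y| = 918 Ω, ∠Z = −∠Y = 81.7°
cos φ = cos(81.7°) = 0.144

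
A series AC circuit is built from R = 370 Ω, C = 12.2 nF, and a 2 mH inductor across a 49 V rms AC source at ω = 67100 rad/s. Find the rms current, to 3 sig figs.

42.7 mA

X_L = ωL = 134 Ω
X_C = 1/(ωC) = 1220 Ω
Net reactance X = X_L − X_C = -1090 Ω
Z = 370 − j1090 Ω
|Z| = √(370² + 1090²) = 1150 Ω
I = V/|Z| = 49/1150 = 42.7 mA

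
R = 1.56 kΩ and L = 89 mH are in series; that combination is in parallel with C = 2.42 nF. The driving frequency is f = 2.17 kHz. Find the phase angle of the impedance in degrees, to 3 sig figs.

ω = 2πf = 13630 rad/s
X_L = ωL = 1210 Ω
X_C = 1/(ωC) = 30300 Ω
Branch 1 (R+jX_L): Z₁ = 1560 + j1210 Ω, |Z₁| = 1980 Ω
Branch 2 (−jX_C): Z₂ = −j30300 Ω
Parallel: Z = Z₁Z₂/(Z₁+Z₂), |Z| = 2060 Ω, ∠Z = 34.8°

34.8°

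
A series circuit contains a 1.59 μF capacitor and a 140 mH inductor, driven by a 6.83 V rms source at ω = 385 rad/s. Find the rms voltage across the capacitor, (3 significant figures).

7.06 V

X_L = ωL = 53.9 Ω
X_C = 1/(ωC) = 1630 Ω
Net reactance X = X_L − X_C = -1580 Ω
Z = − j1580 Ω
|Z| = √(0² + 1580²) = 1580 Ω
I = V/|Z| = 4.32 mA
V_C = I·|Z_C| = 0.00432 × 1630 = 7.06 V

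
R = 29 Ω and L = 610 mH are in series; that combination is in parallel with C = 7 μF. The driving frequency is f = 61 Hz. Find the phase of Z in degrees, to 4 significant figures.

71.14°

ω = 2πf = 383.3 rad/s
X_L = ωL = 233.8 Ω
X_C = 1/(ωC) = 372.7 Ω
Branch 1 (R+jX_L): Z₁ = 29.00 + j233.8 Ω, |Z₁| = 235.6 Ω
Branch 2 (−jX_C): Z₂ = −j372.7 Ω
Parallel: Z = Z₁Z₂/(Z₁+Z₂), |Z| = 618.7 Ω, ∠Z = 71.14°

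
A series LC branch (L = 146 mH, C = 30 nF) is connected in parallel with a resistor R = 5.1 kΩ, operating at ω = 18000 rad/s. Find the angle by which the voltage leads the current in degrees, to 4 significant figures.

81.35°

X_L = ωL = 2628 Ω
X_C = 1/(ωC) = 1852 Ω
Branch 1: Z₁ = R = 5100 Ω
Branch 2 (series LC): Z₂ = j(X_L − X_C) = j776.1 Ω
Parallel: Z = Z₁Z₂/(Z₁+Z₂), |Z| = 767.3 Ω, ∠Z = 81.35°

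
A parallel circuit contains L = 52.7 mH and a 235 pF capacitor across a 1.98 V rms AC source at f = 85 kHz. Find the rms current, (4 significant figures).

178.2 μA

ω = 2πf = 534100 rad/s
X_L = ωL = 28150 Ω
X_C = 1/(ωC) = 7968 Ω
Parallel: admittances add. Y = 1/(jωL) + jωC
Y = (0 + j8.998e-05) S
|Y| = 8.998e-05 S → |Z| = 1/|Y| = 11110 Ω, ∠Z = −∠Y = -90.00°
I = V/|Z| = 1.98/11110 = 178.2 μA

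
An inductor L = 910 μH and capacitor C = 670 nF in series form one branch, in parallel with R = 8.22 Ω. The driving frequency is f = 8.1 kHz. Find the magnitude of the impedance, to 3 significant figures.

7.40 Ω

ω = 2πf = 50890 rad/s
X_L = ωL = 46.3 Ω
X_C = 1/(ωC) = 29.3 Ω
Branch 1: Z₁ = R = 8.22 Ω
Branch 2 (series LC): Z₂ = j(X_L − X_C) = j17.0 Ω
Parallel: Z = Z₁Z₂/(Z₁+Z₂), |Z| = 7.40 Ω, ∠Z = 25.8°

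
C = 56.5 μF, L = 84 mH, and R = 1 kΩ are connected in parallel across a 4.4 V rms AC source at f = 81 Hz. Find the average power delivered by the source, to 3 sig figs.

ω = 2πf = 508.9 rad/s
X_L = ωL = 42.8 Ω
X_C = 1/(ωC) = 34.8 Ω
Parallel: admittances add. Y = 1/R + 1/(jωL) + jωC
Y = (0.00100 + j0.00536) S
|Y| = 0.00546 S → |Z| = 1/|Y| = 183 Ω, ∠Z = −∠Y = -79.4°
I = V/|Z| = 24.0 mA
P = VI cos φ = 4.4 × 0.0240 × cos(-79.4°) = 19.4 mW

19.4 mW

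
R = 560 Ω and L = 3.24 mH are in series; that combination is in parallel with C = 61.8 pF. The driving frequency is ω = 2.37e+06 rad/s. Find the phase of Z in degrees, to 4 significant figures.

-60.83°

X_L = ωL = 7679 Ω
X_C = 1/(ωC) = 6828 Ω
Branch 1 (R+jX_L): Z₁ = 560.0 + j7679 Ω, |Z₁| = 7699 Ω
Branch 2 (−jX_C): Z₂ = −j6828 Ω
Parallel: Z = Z₁Z₂/(Z₁+Z₂), |Z| = 51590 Ω, ∠Z = -60.83°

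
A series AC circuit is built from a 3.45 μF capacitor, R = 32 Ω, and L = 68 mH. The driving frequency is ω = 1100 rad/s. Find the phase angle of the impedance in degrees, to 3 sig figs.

X_L = ωL = 74.8 Ω
X_C = 1/(ωC) = 264 Ω
Net reactance X = X_L − X_C = -189 Ω
Z = 32.0 − j189 Ω
|Z| = √(32.0² + 189²) = 191 Ω
∠Z = arctan(-189/32.0) = -80.4°

-80.4°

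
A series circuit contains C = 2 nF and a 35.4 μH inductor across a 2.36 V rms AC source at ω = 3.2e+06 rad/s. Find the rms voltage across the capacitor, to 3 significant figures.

8.58 V

X_L = ωL = 113 Ω
X_C = 1/(ωC) = 156 Ω
Net reactance X = X_L − X_C = -43.0 Ω
Z = − j43.0 Ω
|Z| = √(0² + 43.0²) = 43.0 Ω
I = V/|Z| = 54.9 mA
V_C = I·|Z_C| = 0.0549 × 156 = 8.58 V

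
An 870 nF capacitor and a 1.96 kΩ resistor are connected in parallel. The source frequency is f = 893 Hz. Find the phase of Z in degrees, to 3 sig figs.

-84.0°

ω = 2πf = 5611 rad/s
X_C = 1/(ωC) = 205 Ω
Parallel: admittances add. Y = 1/R + jωC
Y = (0.000510 + j0.00488) S
|Y| = 0.00491 S → |Z| = 1/|Y| = 204 Ω, ∠Z = −∠Y = -84.0°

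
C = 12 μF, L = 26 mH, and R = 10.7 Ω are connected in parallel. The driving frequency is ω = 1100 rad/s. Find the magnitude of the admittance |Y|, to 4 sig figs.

95.96 mS

X_L = ωL = 28.60 Ω
X_C = 1/(ωC) = 75.76 Ω
Parallel: admittances add. Y = 1/R + 1/(jωL) + jωC
Y = (0.09346 − j0.02177) S
|Y| = 0.09596 S → |Z| = 1/|Y| = 10.42 Ω, ∠Z = −∠Y = 13.11°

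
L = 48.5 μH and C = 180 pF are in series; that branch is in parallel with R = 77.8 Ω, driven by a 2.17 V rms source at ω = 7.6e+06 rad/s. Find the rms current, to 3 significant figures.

28.5 mA

X_L = ωL = 369 Ω
X_C = 1/(ωC) = 731 Ω
Branch 1: Z₁ = R = 77.8 Ω
Branch 2 (series LC): Z₂ = j(X_L − X_C) = −j362 Ω
Parallel: Z = Z₁Z₂/(Z₁+Z₂), |Z| = 76.1 Ω, ∠Z = -12.1°
I = V/|Z| = 2.17/76.1 = 28.5 mA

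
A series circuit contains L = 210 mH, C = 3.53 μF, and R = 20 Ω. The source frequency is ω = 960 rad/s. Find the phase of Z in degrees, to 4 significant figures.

-77.92°

X_L = ωL = 201.6 Ω
X_C = 1/(ωC) = 295.1 Ω
Net reactance X = X_L − X_C = -93.49 Ω
Z = 20.00 − j93.49 Ω
|Z| = √(20.00² + 93.49²) = 95.61 Ω
∠Z = arctan(-93.49/20.00) = -77.92°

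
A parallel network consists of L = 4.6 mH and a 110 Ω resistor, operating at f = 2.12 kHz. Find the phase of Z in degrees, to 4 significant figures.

60.88°

ω = 2πf = 13320 rad/s
X_L = ωL = 61.27 Ω
Parallel: admittances add. Y = 1/R + 1/(jωL)
Y = (0.009091 − j0.01632) S
|Y| = 0.01868 S → |Z| = 1/|Y| = 53.53 Ω, ∠Z = −∠Y = 60.88°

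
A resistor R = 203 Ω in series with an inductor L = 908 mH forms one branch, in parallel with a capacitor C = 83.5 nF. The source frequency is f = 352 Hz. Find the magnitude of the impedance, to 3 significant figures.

ω = 2πf = 2212 rad/s
X_L = ωL = 2010 Ω
X_C = 1/(ωC) = 5410 Ω
Branch 1 (R+jX_L): Z₁ = 203 + j2010 Ω, |Z₁| = 2020 Ω
Branch 2 (−jX_C): Z₂ = −j5410 Ω
Parallel: Z = Z₁Z₂/(Z₁+Z₂), |Z| = 3200 Ω, ∠Z = 80.8°

3200 Ω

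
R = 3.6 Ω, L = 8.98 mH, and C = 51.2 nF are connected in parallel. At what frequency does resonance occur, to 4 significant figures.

ω₀ = 1/√(LC) = 1/√(0.00898 × 5.12e-08) = 46640 rad/s
f₀ = ω₀/(2π) = 7.422 kHz

7.422 kHz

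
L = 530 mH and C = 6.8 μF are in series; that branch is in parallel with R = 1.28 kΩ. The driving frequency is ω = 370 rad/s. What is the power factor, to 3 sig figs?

0.155

X_L = ωL = 196 Ω
X_C = 1/(ωC) = 397 Ω
Branch 1: Z₁ = R = 1280 Ω
Branch 2 (series LC): Z₂ = j(X_L − X_C) = −j201 Ω
Parallel: Z = Z₁Z₂/(Z₁+Z₂), |Z| = 199 Ω, ∠Z = -81.1°
cos φ = cos(-81.1°) = 0.155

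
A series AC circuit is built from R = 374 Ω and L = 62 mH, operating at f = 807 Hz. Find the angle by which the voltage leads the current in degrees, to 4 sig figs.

40.05°

ω = 2πf = 5071 rad/s
X_L = ωL = 314.4 Ω
Z = 374.0 + j314.4 Ω
|Z| = √(374.0² + 314.4²) = 488.6 Ω
∠Z = arctan(314.4/374.0) = 40.05°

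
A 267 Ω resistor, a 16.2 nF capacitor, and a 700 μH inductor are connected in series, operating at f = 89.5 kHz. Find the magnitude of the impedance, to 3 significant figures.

ω = 2πf = 562300 rad/s
X_L = ωL = 394 Ω
X_C = 1/(ωC) = 110 Ω
Net reactance X = X_L − X_C = 284 Ω
Z = 267 + j284 Ω
|Z| = √(267² + 284²) = 390 Ω

390 Ω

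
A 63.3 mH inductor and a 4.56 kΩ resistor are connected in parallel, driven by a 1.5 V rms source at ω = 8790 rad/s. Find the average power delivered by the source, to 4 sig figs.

493.4 μW

X_L = ωL = 556.4 Ω
Parallel: admittances add. Y = 1/R + 1/(jωL)
Y = (0.0002193 − j0.001797) S
|Y| = 0.001811 S → |Z| = 1/|Y| = 552.3 Ω, ∠Z = −∠Y = 83.04°
I = V/|Z| = 2.716 mA
P = VI cos φ = 1.5 × 0.002716 × cos(83.04°) = 493.4 μW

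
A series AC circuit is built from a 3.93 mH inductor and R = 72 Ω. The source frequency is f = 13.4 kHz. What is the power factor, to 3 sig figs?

ω = 2πf = 84190 rad/s
X_L = ωL = 331 Ω
Z = 72.0 + j331 Ω
|Z| = √(72.0² + 331²) = 339 Ω
∠Z = arctan(331/72.0) = 77.7°
cos φ = cos(77.7°) = 0.213

0.213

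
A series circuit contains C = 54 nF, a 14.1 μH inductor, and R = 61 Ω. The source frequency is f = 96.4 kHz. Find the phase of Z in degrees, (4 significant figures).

ω = 2πf = 605700 rad/s
X_L = ωL = 8.540 Ω
X_C = 1/(ωC) = 30.57 Ω
Net reactance X = X_L − X_C = -22.03 Ω
Z = 61.00 − j22.03 Ω
|Z| = √(61.00² + 22.03²) = 64.86 Ω
∠Z = arctan(-22.03/61.00) = -19.86°

-19.86°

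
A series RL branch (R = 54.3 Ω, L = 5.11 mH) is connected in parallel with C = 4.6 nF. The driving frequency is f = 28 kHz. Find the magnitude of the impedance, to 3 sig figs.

ω = 2πf = 175900 rad/s
X_L = ωL = 899 Ω
X_C = 1/(ωC) = 1240 Ω
Branch 1 (R+jX_L): Z₁ = 54.3 + j899 Ω, |Z₁| = 901 Ω
Branch 2 (−jX_C): Z₂ = −j1240 Ω
Parallel: Z = Z₁Z₂/(Z₁+Z₂), |Z| = 3260 Ω, ∠Z = 77.4°

3260 Ω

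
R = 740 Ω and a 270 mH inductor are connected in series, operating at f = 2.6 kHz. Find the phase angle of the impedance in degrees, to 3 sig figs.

80.5°

ω = 2πf = 16340 rad/s
X_L = ωL = 4410 Ω
Z = 740 + j4410 Ω
|Z| = √(740² + 4410²) = 4470 Ω
∠Z = arctan(4410/740) = 80.5°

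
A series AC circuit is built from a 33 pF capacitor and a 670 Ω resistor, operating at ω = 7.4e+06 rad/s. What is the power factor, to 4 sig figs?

X_C = 1/(ωC) = 4095 Ω
Z = 670.0 − j4095 Ω
|Z| = √(670.0² + 4095²) = 4149 Ω
∠Z = arctan(-4095/670.0) = -80.71°
cos φ = cos(-80.71°) = 0.1615

0.1615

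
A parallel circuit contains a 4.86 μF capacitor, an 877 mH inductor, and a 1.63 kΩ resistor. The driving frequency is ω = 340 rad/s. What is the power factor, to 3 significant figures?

0.339

X_L = ωL = 298 Ω
X_C = 1/(ωC) = 605 Ω
Parallel: admittances add. Y = 1/R + 1/(jωL) + jωC
Y = (0.000613 − j0.00170) S
|Y| = 0.00181 S → |Z| = 1/|Y| = 553 Ω, ∠Z = −∠Y = 70.2°
cos φ = cos(70.2°) = 0.339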